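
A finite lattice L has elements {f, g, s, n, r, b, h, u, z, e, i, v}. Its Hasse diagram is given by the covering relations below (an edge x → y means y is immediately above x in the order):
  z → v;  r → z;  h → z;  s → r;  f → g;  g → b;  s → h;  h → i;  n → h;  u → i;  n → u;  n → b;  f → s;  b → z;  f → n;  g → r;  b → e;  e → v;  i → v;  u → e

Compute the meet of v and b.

b

Common lower bounds of {v, b}: b, f, g, n.
The greatest among these is b.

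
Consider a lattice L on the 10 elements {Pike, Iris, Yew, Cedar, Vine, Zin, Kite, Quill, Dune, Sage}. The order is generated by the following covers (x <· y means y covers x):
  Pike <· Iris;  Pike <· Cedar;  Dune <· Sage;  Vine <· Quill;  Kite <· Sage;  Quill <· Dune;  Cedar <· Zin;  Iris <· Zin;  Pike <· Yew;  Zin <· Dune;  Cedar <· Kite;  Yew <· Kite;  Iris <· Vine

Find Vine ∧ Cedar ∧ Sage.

Pike

Common lower bounds of {Vine, Cedar, Sage}: Pike.
The greatest among these is Pike.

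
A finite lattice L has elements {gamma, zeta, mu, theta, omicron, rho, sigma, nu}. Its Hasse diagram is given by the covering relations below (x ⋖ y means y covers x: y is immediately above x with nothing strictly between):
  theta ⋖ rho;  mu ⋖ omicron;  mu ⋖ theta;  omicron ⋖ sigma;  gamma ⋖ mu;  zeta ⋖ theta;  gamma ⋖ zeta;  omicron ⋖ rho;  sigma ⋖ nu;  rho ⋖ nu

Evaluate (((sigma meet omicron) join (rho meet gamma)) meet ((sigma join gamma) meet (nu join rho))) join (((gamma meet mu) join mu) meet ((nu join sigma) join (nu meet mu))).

omicron

sigma ∧ omicron = omicron
rho ∧ gamma = gamma
omicron ∨ gamma = omicron
sigma ∨ gamma = sigma
nu ∨ rho = nu
sigma ∧ nu = sigma
omicron ∧ sigma = omicron
gamma ∧ mu = gamma
gamma ∨ mu = mu
nu ∨ sigma = nu
nu ∧ mu = mu
nu ∨ mu = nu
mu ∧ nu = mu
omicron ∨ mu = omicron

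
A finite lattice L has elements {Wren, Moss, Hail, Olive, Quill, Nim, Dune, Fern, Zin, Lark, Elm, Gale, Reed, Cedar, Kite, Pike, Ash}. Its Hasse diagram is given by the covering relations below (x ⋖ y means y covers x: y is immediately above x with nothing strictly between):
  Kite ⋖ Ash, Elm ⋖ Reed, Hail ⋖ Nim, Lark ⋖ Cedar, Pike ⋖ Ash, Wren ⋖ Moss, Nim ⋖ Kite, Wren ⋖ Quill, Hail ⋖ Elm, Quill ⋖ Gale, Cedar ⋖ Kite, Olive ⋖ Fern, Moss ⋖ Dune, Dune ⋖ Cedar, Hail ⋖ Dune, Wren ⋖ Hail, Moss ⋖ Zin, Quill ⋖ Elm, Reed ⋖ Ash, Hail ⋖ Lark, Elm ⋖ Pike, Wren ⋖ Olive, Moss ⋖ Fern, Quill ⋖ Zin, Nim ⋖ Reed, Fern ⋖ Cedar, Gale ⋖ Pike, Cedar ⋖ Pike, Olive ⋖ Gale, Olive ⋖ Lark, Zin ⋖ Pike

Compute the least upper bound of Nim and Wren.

Common upper bounds of {Nim, Wren}: Ash, Kite, Nim, Reed.
The least among these is Nim.

Nim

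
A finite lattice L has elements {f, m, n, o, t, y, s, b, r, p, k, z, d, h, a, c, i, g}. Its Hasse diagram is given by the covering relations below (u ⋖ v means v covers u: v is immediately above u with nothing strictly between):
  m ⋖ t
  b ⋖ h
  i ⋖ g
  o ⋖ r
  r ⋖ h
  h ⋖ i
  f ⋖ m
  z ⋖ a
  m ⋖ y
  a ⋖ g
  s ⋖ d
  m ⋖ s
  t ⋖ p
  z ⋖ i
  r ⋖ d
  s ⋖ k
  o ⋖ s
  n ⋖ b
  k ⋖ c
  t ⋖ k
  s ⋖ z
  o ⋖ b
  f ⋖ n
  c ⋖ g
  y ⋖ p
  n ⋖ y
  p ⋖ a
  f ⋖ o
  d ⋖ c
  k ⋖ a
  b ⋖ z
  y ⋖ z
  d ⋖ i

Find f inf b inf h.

Common lower bounds of {f, b, h}: f.
The greatest among these is f.

f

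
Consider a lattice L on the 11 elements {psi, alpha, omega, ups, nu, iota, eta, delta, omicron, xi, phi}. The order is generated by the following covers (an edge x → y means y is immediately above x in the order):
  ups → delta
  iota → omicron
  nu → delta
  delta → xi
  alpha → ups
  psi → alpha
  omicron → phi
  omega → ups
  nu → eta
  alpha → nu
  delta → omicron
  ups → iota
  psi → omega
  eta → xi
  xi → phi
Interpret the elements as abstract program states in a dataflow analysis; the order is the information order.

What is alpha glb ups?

Common lower bounds of {alpha, ups}: alpha, psi.
The greatest among these is alpha.

alpha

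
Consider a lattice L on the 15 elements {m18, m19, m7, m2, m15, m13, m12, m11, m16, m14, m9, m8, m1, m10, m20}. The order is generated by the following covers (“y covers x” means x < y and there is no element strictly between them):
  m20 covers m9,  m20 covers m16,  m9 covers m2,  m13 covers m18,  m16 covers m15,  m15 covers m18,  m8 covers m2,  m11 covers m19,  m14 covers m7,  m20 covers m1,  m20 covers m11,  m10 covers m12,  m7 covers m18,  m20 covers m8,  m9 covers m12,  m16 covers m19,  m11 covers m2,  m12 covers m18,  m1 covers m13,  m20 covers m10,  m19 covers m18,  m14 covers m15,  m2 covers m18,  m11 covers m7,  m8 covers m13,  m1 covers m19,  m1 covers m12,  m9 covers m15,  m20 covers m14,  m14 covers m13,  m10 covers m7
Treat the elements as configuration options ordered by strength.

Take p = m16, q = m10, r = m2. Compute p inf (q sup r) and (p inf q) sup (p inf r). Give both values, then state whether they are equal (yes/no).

m16; m18; no

q sup r = m20, so p inf (q sup r) = m16 inf m20 = m16.
p inf q = m18 and p inf r = m18, so (p inf q) sup (p inf r) = m18 sup m18 = m18.
Equal: no.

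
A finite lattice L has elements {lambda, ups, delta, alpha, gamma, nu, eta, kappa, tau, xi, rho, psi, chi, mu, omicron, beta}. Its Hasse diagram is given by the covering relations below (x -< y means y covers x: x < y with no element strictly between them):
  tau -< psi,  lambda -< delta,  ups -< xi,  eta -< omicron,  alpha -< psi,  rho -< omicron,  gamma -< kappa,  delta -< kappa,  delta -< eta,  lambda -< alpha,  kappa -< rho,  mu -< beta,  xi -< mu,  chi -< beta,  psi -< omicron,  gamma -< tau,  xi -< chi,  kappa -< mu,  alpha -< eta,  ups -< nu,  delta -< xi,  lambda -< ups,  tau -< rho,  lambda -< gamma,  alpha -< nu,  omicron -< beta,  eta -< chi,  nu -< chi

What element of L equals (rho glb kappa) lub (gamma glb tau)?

kappa

rho ∧ kappa = kappa
gamma ∧ tau = gamma
kappa ∨ gamma = kappa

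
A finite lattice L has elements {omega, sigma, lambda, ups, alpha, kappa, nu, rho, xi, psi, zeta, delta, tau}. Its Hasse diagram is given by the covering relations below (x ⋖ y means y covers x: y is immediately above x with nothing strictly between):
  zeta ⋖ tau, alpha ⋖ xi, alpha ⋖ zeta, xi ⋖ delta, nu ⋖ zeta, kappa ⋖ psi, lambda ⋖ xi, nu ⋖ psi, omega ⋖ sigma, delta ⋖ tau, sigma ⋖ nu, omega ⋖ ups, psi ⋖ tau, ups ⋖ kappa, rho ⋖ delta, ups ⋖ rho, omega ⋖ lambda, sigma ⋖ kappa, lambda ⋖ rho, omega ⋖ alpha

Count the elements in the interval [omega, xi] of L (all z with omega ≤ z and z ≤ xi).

The interval [omega, xi] = {alpha, lambda, omega, xi}, which has 4 elements.

4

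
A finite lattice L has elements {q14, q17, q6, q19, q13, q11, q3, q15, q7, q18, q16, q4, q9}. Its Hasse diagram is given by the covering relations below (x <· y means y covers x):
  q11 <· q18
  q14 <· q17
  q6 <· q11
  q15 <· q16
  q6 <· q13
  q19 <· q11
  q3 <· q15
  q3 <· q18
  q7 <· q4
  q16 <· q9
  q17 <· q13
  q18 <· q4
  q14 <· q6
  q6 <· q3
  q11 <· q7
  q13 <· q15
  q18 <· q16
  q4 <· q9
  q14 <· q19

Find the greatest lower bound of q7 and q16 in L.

q11

Common lower bounds of {q7, q16}: q11, q14, q19, q6.
The greatest among these is q11.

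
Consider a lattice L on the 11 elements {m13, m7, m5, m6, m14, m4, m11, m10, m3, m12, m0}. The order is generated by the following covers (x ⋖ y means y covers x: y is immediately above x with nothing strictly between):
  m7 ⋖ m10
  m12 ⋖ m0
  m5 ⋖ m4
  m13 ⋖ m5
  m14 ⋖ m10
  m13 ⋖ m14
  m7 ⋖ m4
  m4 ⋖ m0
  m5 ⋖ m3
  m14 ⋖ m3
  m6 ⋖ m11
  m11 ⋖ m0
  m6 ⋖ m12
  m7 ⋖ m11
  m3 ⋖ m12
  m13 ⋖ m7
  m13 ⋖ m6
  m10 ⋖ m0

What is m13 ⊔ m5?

Common upper bounds of {m13, m5}: m0, m12, m3, m4, m5.
The least among these is m5.

m5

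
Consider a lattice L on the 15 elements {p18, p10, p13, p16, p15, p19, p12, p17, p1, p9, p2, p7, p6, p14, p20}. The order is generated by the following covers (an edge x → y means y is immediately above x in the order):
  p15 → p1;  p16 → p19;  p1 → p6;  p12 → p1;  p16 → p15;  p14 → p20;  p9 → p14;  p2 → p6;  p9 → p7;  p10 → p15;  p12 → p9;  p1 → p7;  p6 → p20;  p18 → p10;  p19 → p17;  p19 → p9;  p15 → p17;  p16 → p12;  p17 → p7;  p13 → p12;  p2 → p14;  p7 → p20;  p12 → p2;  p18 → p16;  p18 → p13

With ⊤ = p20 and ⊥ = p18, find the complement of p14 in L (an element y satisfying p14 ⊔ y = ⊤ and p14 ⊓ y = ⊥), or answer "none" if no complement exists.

Need y with p14 ∨ y = p20 and p14 ∧ y = p18.
Checking each element gives: p10.

p10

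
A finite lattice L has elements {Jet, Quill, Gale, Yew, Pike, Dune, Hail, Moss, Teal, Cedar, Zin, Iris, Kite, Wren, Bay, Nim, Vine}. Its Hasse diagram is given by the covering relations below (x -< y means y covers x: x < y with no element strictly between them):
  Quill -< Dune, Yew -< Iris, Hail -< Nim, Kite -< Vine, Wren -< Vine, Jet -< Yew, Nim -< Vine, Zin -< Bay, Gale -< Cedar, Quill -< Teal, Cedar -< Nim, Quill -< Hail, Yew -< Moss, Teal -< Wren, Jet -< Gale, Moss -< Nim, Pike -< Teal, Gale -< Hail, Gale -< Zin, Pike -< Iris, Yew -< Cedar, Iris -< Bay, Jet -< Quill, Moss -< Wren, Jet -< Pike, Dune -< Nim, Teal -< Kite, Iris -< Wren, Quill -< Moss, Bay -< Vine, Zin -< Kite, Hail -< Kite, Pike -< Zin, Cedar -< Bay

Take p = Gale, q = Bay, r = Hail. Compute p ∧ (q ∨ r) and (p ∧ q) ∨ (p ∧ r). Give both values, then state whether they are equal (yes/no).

Gale; Gale; yes

q ∨ r = Vine, so p ∧ (q ∨ r) = Gale ∧ Vine = Gale.
p ∧ q = Gale and p ∧ r = Gale, so (p ∧ q) ∨ (p ∧ r) = Gale ∨ Gale = Gale.
Equal: yes.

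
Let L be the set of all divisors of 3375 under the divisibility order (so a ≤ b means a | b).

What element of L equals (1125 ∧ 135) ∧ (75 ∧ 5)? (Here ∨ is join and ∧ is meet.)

5

1125 ∧ 135 = 45
75 ∧ 5 = 5
45 ∧ 5 = 5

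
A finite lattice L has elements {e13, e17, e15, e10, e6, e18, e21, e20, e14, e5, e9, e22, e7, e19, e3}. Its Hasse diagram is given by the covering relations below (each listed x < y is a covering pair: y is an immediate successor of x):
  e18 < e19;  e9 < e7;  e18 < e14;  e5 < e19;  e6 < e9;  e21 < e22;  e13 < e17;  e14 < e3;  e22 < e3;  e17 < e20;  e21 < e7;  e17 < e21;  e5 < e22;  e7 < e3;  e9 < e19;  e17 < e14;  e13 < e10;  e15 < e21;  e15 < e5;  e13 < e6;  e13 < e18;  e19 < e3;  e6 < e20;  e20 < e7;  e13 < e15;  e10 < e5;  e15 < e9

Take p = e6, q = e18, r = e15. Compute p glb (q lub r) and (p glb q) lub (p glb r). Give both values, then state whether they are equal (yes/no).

e6; e13; no

q lub r = e19, so p glb (q lub r) = e6 glb e19 = e6.
p glb q = e13 and p glb r = e13, so (p glb q) lub (p glb r) = e13 lub e13 = e13.
Equal: no.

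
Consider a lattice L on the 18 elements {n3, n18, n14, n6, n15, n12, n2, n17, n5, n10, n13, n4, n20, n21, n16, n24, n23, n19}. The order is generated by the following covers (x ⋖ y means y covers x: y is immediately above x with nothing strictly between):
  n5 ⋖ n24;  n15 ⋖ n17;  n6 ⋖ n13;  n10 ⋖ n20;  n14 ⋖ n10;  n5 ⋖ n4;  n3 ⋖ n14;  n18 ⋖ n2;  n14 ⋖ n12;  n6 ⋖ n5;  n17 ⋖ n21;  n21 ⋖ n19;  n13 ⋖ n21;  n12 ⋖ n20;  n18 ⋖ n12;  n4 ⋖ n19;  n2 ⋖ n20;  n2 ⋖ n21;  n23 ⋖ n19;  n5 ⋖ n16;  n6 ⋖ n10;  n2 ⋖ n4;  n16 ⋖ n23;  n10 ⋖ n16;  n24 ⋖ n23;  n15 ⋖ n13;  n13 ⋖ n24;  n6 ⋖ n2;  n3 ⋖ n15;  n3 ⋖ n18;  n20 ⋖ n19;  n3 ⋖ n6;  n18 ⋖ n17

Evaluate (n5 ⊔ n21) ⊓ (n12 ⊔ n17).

n5 ∨ n21 = n19
n12 ∨ n17 = n19
n19 ∧ n19 = n19

n19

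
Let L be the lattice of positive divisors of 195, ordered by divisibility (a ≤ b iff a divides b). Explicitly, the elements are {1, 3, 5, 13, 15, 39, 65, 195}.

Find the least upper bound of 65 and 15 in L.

195

In the divisibility order, the join is the least common multiple: lcm(65, 15) = 195.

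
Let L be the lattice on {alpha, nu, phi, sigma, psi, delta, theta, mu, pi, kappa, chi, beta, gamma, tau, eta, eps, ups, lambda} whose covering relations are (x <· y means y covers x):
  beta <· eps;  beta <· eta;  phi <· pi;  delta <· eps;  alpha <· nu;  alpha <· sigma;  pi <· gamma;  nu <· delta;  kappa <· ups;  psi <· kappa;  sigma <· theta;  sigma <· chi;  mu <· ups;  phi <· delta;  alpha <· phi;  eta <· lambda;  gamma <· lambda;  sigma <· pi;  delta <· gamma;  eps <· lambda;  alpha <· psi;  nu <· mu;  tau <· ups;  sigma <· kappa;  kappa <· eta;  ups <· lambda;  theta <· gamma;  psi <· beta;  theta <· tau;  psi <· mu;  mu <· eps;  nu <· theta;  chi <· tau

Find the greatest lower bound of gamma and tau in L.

Common lower bounds of {gamma, tau}: alpha, nu, sigma, theta.
The greatest among these is theta.

theta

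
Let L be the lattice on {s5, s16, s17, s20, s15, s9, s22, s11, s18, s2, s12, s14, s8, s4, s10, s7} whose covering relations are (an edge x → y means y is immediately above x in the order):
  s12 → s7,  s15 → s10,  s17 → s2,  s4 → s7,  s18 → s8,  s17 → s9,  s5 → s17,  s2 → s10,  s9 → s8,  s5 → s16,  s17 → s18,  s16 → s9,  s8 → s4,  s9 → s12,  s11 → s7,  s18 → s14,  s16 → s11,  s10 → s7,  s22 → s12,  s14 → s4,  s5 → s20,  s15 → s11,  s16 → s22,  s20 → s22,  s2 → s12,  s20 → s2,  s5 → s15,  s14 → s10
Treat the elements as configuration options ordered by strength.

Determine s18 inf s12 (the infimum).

s17

Common lower bounds of {s18, s12}: s17, s5.
The greatest among these is s17.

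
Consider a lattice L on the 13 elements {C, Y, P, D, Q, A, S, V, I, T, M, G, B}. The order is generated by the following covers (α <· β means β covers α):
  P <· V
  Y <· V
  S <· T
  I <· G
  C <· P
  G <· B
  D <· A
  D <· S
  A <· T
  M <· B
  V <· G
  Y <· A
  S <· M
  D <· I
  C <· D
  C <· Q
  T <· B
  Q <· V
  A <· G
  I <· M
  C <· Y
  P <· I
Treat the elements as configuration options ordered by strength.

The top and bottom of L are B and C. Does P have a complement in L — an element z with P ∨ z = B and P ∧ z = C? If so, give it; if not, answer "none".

T

Need z with P ∨ z = B and P ∧ z = C.
Checking each element gives: T.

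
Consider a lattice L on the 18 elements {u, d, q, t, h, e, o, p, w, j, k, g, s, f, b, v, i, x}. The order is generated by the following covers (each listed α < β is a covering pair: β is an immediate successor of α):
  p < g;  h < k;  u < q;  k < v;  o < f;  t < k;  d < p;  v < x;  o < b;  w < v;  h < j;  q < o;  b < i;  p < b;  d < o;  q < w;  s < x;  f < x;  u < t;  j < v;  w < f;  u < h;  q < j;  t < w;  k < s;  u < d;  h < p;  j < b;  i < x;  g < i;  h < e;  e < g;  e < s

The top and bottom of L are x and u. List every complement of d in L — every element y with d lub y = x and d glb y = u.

Need y with d ∨ y = x and d ∧ y = u.
Checking each element gives: k, s, v.

k, s, v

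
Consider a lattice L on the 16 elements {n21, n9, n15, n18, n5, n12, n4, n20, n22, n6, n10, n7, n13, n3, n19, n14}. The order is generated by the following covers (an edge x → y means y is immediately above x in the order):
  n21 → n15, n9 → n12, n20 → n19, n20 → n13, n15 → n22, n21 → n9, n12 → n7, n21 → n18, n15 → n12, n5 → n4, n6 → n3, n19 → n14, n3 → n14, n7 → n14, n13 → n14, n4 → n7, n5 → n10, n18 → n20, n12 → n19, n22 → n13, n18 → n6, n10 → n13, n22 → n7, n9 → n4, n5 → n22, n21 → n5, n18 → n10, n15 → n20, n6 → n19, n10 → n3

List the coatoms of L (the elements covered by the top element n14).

The coatoms are exactly the elements covered by n14: n13, n19, n3, n7.

n13, n19, n3, n7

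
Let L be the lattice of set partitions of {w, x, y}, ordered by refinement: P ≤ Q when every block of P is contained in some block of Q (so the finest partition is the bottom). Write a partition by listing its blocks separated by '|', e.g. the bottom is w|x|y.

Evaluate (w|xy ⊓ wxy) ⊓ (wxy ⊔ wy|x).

w|xy ∧ wxy = w|xy
wxy ∨ wy|x = wxy
w|xy ∧ wxy = w|xy

w|xy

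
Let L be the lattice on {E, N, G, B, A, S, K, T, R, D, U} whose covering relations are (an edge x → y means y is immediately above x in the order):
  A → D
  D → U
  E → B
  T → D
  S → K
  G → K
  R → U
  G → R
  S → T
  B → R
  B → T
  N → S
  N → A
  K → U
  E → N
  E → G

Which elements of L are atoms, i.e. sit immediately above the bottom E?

The atoms are exactly the elements that cover E: B, G, N.

B, G, N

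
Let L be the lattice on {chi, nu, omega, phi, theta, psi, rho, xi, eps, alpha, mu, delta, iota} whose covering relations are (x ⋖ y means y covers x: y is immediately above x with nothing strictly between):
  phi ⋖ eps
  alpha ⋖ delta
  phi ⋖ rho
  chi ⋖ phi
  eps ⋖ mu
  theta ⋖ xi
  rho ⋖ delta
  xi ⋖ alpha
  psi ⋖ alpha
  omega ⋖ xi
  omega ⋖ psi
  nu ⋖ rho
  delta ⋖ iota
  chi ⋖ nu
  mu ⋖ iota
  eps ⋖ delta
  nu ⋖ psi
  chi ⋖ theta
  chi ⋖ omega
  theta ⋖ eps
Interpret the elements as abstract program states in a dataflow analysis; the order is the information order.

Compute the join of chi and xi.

Common upper bounds of {chi, xi}: alpha, delta, iota, xi.
The least among these is xi.

xi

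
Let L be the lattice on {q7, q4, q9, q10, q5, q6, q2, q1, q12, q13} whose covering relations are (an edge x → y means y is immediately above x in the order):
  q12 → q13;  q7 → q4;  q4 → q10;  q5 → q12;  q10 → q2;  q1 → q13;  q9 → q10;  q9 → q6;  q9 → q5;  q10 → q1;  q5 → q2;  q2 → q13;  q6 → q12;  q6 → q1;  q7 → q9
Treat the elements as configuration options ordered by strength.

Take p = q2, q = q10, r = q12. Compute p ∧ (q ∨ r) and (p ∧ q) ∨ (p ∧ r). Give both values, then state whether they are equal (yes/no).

q2; q2; yes

q ∨ r = q13, so p ∧ (q ∨ r) = q2 ∧ q13 = q2.
p ∧ q = q10 and p ∧ r = q5, so (p ∧ q) ∨ (p ∧ r) = q10 ∨ q5 = q2.
Equal: yes.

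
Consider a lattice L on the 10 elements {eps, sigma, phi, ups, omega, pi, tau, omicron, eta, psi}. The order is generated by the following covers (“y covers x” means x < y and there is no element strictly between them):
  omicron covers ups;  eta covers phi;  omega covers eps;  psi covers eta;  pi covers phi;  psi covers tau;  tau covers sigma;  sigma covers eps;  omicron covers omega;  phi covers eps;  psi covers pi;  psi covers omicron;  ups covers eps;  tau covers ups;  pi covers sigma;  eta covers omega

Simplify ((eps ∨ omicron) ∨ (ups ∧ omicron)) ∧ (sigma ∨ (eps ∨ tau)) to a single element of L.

eps ∨ omicron = omicron
ups ∧ omicron = ups
omicron ∨ ups = omicron
eps ∨ tau = tau
sigma ∨ tau = tau
omicron ∧ tau = ups

ups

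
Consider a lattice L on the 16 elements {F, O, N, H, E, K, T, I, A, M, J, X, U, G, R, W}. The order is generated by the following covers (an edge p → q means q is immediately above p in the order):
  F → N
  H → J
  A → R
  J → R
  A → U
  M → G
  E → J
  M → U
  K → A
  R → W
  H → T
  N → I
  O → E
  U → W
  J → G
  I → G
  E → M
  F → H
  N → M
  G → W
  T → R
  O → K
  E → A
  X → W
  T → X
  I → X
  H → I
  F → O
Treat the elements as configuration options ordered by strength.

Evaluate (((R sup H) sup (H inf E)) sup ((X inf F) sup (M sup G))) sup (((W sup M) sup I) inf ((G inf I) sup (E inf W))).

W

R ∨ H = R
H ∧ E = F
R ∨ F = R
X ∧ F = F
M ∨ G = G
F ∨ G = G
R ∨ G = W
W ∨ M = W
W ∨ I = W
G ∧ I = I
E ∧ W = E
I ∨ E = G
W ∧ G = G
W ∨ G = W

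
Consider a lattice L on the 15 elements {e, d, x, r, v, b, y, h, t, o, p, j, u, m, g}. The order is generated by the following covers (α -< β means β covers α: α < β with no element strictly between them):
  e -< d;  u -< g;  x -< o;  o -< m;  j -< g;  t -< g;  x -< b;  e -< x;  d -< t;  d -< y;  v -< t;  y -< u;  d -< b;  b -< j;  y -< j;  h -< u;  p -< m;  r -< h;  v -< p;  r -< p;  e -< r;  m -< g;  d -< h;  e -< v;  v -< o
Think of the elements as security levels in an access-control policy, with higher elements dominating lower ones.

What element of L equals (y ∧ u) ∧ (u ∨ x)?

y ∧ u = y
u ∨ x = g
y ∧ g = y

y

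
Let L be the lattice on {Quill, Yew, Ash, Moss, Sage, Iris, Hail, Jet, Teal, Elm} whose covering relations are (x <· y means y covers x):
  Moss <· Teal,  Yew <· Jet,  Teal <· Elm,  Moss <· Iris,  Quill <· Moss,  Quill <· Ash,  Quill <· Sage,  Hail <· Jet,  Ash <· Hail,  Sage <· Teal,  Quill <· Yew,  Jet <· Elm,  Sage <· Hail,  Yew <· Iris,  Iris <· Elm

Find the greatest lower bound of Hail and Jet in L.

Common lower bounds of {Hail, Jet}: Ash, Hail, Quill, Sage.
The greatest among these is Hail.

Hail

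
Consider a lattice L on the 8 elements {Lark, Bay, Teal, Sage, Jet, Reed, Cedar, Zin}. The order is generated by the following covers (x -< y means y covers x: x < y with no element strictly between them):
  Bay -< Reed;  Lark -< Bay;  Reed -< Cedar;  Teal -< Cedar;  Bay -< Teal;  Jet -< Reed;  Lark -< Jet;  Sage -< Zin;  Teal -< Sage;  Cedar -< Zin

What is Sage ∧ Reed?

Common lower bounds of {Sage, Reed}: Bay, Lark.
The greatest among these is Bay.

Bay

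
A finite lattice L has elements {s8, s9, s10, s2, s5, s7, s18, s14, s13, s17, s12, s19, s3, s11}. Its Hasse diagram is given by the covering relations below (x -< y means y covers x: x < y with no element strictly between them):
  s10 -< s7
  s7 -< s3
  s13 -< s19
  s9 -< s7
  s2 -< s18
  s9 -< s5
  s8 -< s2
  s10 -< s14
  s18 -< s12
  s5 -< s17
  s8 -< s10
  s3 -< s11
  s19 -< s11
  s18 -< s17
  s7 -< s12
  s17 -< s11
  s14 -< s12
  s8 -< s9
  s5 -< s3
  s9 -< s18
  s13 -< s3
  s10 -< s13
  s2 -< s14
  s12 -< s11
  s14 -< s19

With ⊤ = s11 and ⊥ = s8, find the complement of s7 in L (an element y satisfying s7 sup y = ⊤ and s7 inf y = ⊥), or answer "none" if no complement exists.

none

For every candidate y, either s7 ∨ y ≠ s11 or s7 ∧ y ≠ s8; no complement exists.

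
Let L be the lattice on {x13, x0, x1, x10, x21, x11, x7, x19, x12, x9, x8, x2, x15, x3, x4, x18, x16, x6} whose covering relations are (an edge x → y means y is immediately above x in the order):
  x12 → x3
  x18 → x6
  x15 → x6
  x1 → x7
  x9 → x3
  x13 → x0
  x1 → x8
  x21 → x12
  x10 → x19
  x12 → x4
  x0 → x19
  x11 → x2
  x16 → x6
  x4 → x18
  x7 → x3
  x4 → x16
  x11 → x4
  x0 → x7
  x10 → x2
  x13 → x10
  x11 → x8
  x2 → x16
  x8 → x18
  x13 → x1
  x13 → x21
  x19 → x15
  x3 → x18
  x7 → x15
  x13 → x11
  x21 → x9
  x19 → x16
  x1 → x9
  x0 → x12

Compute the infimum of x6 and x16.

x16

Common lower bounds of {x6, x16}: x0, x10, x11, x12, x13, x16, x19, x2, x21, x4.
The greatest among these is x16.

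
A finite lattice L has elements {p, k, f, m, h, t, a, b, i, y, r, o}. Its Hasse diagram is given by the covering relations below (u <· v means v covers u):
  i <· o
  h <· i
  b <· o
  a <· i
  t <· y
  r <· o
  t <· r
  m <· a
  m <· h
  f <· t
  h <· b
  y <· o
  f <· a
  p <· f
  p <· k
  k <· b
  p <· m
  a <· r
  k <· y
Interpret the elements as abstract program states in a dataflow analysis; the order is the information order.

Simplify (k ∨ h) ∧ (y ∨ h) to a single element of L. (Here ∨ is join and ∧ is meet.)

k ∨ h = b
y ∨ h = o
b ∧ o = b

b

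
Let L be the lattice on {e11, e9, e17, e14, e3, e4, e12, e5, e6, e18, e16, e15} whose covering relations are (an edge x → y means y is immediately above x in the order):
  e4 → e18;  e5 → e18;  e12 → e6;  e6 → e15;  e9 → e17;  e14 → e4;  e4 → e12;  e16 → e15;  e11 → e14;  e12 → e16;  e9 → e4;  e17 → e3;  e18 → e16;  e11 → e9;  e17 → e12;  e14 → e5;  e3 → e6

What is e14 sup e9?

e4

Common upper bounds of {e14, e9}: e12, e15, e16, e18, e4, e6.
The least among these is e4.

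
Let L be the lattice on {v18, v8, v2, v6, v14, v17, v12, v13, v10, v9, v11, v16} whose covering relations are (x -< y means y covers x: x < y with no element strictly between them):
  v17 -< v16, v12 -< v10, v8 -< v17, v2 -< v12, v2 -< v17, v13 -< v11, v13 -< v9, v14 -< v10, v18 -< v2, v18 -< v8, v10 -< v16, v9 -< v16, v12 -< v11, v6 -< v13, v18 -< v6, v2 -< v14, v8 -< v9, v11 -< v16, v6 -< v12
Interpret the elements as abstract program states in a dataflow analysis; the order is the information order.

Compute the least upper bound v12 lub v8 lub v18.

Common upper bounds of {v12, v8, v18}: v16.
The least among these is v16.

v16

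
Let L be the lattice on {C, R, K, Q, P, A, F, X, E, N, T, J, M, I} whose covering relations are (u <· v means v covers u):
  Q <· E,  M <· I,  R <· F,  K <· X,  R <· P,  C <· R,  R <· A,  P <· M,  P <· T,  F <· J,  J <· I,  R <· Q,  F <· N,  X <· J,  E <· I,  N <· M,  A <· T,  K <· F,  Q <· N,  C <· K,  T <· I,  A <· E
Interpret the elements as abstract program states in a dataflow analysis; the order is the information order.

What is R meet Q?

Common lower bounds of {R, Q}: C, R.
The greatest among these is R.

R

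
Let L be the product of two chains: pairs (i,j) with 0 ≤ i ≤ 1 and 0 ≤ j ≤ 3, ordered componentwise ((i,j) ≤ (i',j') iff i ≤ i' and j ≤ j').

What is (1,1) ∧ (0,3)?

In a product of chains, the meet is componentwise min, giving (0,1).

(0,1)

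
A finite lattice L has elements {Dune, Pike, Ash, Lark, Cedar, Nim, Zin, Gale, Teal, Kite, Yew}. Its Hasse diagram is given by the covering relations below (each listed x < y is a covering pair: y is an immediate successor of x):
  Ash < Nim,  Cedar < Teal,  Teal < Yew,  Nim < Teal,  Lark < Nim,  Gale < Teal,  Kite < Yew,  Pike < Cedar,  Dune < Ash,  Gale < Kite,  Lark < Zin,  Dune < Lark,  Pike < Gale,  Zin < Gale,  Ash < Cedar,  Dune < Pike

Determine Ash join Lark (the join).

Common upper bounds of {Ash, Lark}: Nim, Teal, Yew.
The least among these is Nim.

Nim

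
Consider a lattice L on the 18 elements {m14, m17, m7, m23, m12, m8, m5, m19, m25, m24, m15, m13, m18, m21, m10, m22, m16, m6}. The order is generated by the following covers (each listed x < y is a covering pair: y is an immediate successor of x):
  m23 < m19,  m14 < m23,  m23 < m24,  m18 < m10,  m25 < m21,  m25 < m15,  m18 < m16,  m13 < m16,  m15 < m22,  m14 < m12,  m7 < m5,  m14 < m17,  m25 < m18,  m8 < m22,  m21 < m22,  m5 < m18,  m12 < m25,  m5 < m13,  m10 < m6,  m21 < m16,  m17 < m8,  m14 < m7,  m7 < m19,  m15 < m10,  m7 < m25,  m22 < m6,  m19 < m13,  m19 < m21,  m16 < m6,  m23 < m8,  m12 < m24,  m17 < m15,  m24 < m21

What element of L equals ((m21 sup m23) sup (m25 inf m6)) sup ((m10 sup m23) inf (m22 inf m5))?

m21

m21 ∨ m23 = m21
m25 ∧ m6 = m25
m21 ∨ m25 = m21
m10 ∨ m23 = m6
m22 ∧ m5 = m7
m6 ∧ m7 = m7
m21 ∨ m7 = m21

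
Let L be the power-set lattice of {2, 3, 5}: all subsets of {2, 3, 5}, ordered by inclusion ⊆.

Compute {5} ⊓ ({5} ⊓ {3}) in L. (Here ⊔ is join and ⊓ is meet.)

{5} ∧ {3} = ∅
{5} ∧ ∅ = ∅

∅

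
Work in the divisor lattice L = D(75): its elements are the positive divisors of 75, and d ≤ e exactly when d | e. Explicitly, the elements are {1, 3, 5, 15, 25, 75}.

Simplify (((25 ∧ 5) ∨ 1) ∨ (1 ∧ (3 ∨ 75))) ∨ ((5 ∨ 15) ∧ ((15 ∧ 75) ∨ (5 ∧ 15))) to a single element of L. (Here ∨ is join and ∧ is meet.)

15

25 ∧ 5 = 5
5 ∨ 1 = 5
3 ∨ 75 = 75
1 ∧ 75 = 1
5 ∨ 1 = 5
5 ∨ 15 = 15
15 ∧ 75 = 15
5 ∧ 15 = 5
15 ∨ 5 = 15
15 ∧ 15 = 15
5 ∨ 15 = 15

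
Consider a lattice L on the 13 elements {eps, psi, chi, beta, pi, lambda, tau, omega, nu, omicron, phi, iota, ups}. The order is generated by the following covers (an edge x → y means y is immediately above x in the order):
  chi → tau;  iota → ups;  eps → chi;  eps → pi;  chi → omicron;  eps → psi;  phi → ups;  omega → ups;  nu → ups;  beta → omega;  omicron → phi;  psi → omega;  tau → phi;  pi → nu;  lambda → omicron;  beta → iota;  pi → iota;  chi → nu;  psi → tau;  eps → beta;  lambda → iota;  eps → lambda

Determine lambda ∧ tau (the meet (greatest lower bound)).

Common lower bounds of {lambda, tau}: eps.
The greatest among these is eps.

eps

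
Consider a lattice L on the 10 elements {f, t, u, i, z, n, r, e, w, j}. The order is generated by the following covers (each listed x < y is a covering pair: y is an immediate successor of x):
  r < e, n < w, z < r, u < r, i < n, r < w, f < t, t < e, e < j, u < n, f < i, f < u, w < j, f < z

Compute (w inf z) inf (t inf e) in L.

f

w ∧ z = z
t ∧ e = t
z ∧ t = f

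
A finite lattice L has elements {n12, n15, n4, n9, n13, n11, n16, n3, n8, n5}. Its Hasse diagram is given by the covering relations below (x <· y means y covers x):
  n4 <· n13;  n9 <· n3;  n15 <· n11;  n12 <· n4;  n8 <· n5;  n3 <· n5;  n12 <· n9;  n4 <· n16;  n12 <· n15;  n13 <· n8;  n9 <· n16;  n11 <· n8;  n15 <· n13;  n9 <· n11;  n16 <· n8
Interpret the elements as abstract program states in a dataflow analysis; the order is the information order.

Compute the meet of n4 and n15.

n12

Common lower bounds of {n4, n15}: n12.
The greatest among these is n12.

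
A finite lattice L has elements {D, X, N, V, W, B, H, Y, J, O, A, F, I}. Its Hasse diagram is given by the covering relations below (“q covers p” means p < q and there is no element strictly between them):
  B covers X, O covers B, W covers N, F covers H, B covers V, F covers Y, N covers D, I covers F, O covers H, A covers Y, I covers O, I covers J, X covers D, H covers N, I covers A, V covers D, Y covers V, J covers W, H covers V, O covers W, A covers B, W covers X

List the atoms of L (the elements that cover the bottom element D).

N, V, X

The atoms are exactly the elements that cover D: N, V, X.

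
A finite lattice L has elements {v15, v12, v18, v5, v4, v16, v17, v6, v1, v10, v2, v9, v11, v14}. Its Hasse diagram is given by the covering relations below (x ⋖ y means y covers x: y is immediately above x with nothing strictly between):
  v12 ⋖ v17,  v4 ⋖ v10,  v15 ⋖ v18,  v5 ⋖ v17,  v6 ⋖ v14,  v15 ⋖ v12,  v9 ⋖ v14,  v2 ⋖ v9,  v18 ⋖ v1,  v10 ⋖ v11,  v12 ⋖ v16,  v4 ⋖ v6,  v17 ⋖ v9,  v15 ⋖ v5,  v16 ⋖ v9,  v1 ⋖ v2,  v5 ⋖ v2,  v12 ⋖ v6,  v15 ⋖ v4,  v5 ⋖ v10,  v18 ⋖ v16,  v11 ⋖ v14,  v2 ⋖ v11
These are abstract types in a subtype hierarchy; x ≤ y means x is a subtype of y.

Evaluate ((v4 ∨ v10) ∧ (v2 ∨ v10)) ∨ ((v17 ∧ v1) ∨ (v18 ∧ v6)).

v10

v4 ∨ v10 = v10
v2 ∨ v10 = v11
v10 ∧ v11 = v10
v17 ∧ v1 = v15
v18 ∧ v6 = v15
v15 ∨ v15 = v15
v10 ∨ v15 = v10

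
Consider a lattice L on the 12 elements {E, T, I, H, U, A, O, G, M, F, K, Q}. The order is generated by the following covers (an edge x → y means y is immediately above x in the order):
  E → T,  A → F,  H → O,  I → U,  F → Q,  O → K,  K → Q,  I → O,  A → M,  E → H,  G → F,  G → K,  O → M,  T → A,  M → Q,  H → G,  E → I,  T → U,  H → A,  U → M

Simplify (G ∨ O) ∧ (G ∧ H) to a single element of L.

G ∨ O = K
G ∧ H = H
K ∧ H = H

H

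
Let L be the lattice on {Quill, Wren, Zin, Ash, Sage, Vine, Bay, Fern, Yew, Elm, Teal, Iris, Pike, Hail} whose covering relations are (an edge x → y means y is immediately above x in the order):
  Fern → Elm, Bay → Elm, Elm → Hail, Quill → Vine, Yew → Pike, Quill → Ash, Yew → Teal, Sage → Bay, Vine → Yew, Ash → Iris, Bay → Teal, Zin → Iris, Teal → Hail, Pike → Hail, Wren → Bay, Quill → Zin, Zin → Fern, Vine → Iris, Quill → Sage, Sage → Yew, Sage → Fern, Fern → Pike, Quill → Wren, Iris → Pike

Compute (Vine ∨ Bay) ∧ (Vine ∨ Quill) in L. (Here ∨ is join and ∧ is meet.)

Vine ∨ Bay = Teal
Vine ∨ Quill = Vine
Teal ∧ Vine = Vine

Vine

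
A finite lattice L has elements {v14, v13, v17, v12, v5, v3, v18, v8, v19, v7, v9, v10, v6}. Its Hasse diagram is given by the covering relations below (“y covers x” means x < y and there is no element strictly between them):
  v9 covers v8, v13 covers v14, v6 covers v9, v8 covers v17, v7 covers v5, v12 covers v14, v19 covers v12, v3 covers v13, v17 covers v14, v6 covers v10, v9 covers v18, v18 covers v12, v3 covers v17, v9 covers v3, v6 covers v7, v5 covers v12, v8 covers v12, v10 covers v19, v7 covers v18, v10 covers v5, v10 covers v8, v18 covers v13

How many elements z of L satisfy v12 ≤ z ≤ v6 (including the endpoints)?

The interval [v12, v6] = {v10, v12, v18, v19, v5, v6, v7, v8, v9}, which has 9 elements.

9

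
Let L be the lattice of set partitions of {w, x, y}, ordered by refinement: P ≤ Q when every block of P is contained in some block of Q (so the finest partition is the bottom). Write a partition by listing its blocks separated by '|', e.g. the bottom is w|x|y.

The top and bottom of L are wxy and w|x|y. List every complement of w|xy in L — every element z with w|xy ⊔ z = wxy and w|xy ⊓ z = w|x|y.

Need z with w|xy ∨ z = wxy and w|xy ∧ z = w|x|y.
Checking each element gives: wx|y, wy|x.

wx|y, wy|x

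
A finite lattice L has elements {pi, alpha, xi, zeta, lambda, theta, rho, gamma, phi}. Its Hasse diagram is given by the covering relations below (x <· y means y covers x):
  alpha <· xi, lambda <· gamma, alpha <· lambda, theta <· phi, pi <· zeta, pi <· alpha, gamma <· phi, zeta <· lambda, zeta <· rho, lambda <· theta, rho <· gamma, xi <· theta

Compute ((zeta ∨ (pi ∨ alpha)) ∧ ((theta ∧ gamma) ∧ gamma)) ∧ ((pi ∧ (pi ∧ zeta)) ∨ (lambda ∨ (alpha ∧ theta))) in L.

lambda

pi ∨ alpha = alpha
zeta ∨ alpha = lambda
theta ∧ gamma = lambda
lambda ∧ gamma = lambda
lambda ∧ lambda = lambda
pi ∧ zeta = pi
pi ∧ pi = pi
alpha ∧ theta = alpha
lambda ∨ alpha = lambda
pi ∨ lambda = lambda
lambda ∧ lambda = lambda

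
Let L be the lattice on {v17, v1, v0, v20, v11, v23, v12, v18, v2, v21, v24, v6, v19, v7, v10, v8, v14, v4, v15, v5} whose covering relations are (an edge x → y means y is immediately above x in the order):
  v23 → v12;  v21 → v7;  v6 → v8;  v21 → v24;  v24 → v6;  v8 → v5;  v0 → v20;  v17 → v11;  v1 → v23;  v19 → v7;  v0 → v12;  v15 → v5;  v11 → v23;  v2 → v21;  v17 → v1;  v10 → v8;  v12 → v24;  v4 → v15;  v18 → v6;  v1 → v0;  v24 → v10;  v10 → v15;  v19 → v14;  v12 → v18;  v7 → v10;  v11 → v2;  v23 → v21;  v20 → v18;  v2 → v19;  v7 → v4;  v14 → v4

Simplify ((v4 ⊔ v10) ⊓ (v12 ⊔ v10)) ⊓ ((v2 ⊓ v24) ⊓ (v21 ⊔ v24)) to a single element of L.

v4 ∨ v10 = v15
v12 ∨ v10 = v10
v15 ∧ v10 = v10
v2 ∧ v24 = v2
v21 ∨ v24 = v24
v2 ∧ v24 = v2
v10 ∧ v2 = v2

v2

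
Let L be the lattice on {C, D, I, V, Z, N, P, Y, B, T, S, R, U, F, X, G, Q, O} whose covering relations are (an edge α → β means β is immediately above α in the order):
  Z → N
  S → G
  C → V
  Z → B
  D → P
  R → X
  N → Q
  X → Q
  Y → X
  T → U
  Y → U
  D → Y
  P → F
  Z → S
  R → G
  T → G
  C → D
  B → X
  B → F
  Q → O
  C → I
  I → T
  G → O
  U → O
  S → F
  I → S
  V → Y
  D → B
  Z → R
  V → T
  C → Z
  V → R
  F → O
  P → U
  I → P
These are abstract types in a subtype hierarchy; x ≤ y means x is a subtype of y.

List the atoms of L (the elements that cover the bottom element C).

The atoms are exactly the elements that cover C: D, I, V, Z.

D, I, V, Z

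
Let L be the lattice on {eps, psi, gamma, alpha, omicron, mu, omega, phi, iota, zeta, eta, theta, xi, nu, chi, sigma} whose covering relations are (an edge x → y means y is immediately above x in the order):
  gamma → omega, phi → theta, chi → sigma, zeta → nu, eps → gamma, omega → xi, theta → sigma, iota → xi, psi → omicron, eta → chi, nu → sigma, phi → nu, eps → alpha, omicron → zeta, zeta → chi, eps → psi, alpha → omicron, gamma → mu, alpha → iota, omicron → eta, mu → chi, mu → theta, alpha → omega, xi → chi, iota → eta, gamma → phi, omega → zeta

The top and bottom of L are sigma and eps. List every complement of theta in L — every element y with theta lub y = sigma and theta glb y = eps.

alpha, eta, iota, omicron, psi

Need y with theta ∨ y = sigma and theta ∧ y = eps.
Checking each element gives: alpha, eta, iota, omicron, psi.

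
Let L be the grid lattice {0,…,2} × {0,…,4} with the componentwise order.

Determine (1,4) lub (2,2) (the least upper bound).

(2,4)

Common upper bounds of {(1,4), (2,2)}: (2,4).
The least among these is (2,4).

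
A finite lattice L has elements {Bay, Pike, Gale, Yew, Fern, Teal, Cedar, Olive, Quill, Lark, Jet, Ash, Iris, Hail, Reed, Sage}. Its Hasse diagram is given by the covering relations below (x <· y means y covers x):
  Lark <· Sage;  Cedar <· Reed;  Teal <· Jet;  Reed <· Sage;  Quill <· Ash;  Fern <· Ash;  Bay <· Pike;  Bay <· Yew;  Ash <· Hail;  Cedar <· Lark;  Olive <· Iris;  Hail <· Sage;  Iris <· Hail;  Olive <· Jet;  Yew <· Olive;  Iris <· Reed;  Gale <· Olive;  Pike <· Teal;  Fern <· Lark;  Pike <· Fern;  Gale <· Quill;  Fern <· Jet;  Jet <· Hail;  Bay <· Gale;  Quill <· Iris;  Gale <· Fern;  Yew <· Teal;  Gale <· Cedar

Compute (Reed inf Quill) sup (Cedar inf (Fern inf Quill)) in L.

Reed ∧ Quill = Quill
Fern ∧ Quill = Gale
Cedar ∧ Gale = Gale
Quill ∨ Gale = Quill

Quill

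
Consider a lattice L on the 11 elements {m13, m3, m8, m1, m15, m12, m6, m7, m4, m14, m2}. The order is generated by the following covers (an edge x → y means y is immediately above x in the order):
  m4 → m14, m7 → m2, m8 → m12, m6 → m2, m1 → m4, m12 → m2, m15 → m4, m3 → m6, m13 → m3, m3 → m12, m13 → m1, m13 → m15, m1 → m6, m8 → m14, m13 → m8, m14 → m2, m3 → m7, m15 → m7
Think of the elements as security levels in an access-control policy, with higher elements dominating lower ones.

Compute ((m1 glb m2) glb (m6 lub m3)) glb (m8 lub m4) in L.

m1 ∧ m2 = m1
m6 ∨ m3 = m6
m1 ∧ m6 = m1
m8 ∨ m4 = m14
m1 ∧ m14 = m1

m1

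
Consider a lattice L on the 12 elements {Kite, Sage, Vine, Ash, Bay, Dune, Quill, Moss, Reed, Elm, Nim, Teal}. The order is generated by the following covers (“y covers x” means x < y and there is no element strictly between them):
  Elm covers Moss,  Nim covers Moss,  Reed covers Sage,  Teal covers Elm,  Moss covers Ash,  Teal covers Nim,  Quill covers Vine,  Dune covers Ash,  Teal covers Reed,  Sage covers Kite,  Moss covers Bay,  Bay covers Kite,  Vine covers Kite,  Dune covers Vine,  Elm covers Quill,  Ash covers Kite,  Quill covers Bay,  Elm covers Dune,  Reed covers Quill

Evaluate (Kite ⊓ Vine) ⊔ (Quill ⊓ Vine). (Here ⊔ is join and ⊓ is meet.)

Kite ∧ Vine = Kite
Quill ∧ Vine = Vine
Kite ∨ Vine = Vine

Vine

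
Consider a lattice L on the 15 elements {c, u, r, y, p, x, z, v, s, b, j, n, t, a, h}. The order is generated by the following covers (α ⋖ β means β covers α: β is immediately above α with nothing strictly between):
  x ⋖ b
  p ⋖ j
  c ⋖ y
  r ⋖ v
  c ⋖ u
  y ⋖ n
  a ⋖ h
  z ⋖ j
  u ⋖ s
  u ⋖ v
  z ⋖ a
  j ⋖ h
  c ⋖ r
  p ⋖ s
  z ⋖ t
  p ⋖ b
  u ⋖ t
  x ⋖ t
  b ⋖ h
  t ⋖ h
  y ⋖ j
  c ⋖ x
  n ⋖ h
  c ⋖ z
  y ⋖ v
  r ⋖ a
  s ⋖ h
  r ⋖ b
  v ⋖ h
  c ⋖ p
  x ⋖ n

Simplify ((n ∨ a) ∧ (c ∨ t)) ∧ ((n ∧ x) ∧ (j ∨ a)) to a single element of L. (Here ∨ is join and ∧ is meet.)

n ∨ a = h
c ∨ t = t
h ∧ t = t
n ∧ x = x
j ∨ a = h
x ∧ h = x
t ∧ x = x

x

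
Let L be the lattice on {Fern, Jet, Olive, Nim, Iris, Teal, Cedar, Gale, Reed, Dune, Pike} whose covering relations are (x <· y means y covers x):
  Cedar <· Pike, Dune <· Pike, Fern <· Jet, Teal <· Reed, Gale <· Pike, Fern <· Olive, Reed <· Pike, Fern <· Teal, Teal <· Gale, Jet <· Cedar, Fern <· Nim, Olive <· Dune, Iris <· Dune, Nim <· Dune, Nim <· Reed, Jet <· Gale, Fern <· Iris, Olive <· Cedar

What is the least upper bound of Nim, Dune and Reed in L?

Common upper bounds of {Nim, Dune, Reed}: Pike.
The least among these is Pike.

Pike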